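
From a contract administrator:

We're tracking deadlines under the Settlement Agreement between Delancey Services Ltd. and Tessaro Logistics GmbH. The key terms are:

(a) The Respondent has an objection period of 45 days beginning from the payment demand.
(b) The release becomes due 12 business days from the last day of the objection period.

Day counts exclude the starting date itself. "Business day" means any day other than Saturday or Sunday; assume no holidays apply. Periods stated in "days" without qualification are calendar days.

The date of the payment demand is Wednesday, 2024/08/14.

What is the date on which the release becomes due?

The last day of the objection period: 2024/08/14 + 45 days = 2024/09/28.
From Saturday, 2024/09/28, 12 business days (Sep 30, Oct 1, Oct 2, Oct 3, …, Oct 11, Oct 14, Oct 15, skipping weekends) brings us to Tuesday, 2024/10/15, which is the date on which the release becomes due.

2024/10/15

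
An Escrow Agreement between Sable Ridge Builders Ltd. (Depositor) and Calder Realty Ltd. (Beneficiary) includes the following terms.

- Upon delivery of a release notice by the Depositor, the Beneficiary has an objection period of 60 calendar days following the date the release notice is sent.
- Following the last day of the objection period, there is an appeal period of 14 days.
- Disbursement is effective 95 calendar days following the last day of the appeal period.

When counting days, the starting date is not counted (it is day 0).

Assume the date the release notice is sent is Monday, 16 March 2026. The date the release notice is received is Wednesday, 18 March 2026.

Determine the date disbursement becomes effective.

1 September 2026

The last day of the objection period: 60 calendar days after 16 March 2026 is 15 May 2026.
Adding 14 calendar days to 15 May 2026 gives 29 May 2026, which is the last day of the appeal period.
Adding 95 calendar days to 29 May 2026 gives 1 September 2026, which is the date disbursement becomes effective.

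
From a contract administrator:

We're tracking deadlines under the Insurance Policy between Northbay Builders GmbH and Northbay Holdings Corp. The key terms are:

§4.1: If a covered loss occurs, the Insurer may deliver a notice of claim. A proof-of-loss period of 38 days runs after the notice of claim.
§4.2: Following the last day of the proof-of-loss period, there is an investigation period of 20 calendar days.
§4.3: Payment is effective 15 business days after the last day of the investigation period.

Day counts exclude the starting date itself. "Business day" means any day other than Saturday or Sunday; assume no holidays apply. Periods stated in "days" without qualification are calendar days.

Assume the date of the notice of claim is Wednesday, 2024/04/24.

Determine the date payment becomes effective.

2024/07/12

The last day of the proof-of-loss period: 2024/04/24 + 38 days = 2024/06/01.
The last day of the investigation period: 20 calendar days after 2024/06/01 is 2024/06/21.
The date payment becomes effective: counting 15 business days from Friday, 2024/06/21 (Jun 24, Jun 25, Jun 26, Jun 27, …, Jul 10, Jul 11, Jul 12, skipping weekends) reaches Friday, 2024/07/12.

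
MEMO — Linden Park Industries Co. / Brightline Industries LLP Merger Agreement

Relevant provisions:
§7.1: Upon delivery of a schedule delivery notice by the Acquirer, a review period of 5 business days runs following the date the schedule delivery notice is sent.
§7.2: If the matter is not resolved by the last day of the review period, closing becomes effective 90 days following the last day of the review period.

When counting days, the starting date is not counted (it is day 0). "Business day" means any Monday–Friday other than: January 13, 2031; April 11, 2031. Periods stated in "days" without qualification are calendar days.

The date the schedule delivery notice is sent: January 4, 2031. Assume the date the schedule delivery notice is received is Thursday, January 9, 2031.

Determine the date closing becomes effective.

The last day of the review period: counting 5 business days from Saturday, January 4, 2031 (Jan 6, Jan 7, Jan 8, Jan 9, Jan 10, skipping weekends) reaches Friday, January 10, 2031.
The date closing becomes effective: 90 calendar days after January 10, 2031 is April 10, 2031.

April 10, 2031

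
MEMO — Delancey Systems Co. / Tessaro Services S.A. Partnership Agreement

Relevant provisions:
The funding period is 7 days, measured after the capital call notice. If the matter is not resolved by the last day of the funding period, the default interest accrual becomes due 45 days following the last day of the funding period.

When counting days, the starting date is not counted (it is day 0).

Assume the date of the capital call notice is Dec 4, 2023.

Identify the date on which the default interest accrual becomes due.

Jan 25, 2024

Adding 7 calendar days to Dec 4, 2023 gives Dec 11, 2023, which is the last day of the funding period.
Adding 45 calendar days to Dec 11, 2023 gives Jan 25, 2024, which is the date on which the default interest accrual becomes due.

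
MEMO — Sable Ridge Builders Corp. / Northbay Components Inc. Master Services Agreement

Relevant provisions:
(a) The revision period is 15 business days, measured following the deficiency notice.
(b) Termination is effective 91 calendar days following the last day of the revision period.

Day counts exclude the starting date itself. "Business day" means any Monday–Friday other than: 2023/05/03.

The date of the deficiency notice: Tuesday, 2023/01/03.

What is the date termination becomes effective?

The last day of the revision period: counting 15 business days from Tuesday, 2023/01/03 (Jan 4, Jan 5, Jan 6, Jan 9, …, Jan 20, Jan 23, Jan 24, skipping weekends) reaches Tuesday, 2023/01/24.
Adding 91 calendar days to 2023/01/24 gives 2023/04/25, which is the date termination becomes effective.

2023/04/25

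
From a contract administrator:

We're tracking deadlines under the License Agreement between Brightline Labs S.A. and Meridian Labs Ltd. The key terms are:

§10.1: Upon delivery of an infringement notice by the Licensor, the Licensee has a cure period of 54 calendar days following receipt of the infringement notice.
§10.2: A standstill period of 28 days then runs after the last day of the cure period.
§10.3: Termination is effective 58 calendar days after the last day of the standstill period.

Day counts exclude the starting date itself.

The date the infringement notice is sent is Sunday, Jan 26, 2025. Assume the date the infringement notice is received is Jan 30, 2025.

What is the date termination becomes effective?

Jun 19, 2025

The last day of the cure period: 54 calendar days after Jan 30, 2025 is Mar 25, 2025.
The last day of the standstill period: 28 calendar days after Mar 25, 2025 is Apr 22, 2025.
The date termination becomes effective: 58 calendar days after Apr 22, 2025 is Jun 19, 2025.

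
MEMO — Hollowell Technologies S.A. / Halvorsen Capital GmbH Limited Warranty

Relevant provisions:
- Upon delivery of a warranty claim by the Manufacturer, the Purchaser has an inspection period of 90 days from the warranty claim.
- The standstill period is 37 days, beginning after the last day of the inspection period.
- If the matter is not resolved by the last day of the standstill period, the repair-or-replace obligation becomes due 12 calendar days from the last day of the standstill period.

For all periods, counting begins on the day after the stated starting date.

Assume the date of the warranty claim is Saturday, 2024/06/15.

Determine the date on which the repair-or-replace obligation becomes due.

The last day of the inspection period: 2024/06/15 + 90 days = 2024/09/13.
The last day of the standstill period: 37 calendar days after 2024/09/13 is 2024/10/20.
The date on which the repair-or-replace obligation becomes due: 12 calendar days after 2024/10/20 is 2024/11/01.

2024/11/01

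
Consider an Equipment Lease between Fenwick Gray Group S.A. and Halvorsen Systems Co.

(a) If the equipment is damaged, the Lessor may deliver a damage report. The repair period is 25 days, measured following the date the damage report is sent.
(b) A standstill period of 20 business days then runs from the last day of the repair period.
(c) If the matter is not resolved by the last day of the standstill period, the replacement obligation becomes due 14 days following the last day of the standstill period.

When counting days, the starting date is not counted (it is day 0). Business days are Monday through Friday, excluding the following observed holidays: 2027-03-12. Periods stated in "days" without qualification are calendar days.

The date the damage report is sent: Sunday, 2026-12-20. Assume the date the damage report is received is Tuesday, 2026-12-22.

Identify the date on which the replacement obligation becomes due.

2027-02-25

Adding 25 calendar days to 2026-12-20 gives 2027-01-14, which is the last day of the repair period.
The last day of the standstill period: counting 20 business days from Thursday, 2027-01-14 (Jan 15, Jan 18, Jan 19, Jan 20, …, Feb 9, Feb 10, Feb 11, skipping weekends) reaches Thursday, 2027-02-11.
The date on which the replacement obligation becomes due: 14 calendar days after 2027-02-11 is 2027-02-25.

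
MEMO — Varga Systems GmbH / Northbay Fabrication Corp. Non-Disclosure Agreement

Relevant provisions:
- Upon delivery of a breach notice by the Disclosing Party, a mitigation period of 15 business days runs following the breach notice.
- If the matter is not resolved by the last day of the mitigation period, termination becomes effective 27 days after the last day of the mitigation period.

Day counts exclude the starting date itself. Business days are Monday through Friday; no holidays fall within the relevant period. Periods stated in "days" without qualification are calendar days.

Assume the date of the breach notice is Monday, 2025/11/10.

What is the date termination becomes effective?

2025/12/28

From Monday, 2025/11/10, 15 business days (Nov 11, Nov 12, Nov 13, Nov 14, …, Nov 27, Nov 28, Dec 1, skipping weekends) brings us to Monday, 2025/12/01, which is the last day of the mitigation period.
Adding 27 calendar days to 2025/12/01 gives 2025/12/28, which is the date termination becomes effective.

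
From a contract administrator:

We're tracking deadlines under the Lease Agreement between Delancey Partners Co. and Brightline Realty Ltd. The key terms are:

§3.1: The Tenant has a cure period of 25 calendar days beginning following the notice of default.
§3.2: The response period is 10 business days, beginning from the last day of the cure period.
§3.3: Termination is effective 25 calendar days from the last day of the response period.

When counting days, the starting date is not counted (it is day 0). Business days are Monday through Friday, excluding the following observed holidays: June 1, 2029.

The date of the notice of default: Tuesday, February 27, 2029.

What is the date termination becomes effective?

The last day of the cure period: February 27, 2029 + 25 days = March 24, 2029.
The last day of the response period: 10 business days after Saturday, March 24, 2029, skipping weekends — Mar 26, Mar 27, Mar 28, Mar 29, Mar 30, Apr 2, Apr 3, Apr 4, Apr 5, Apr 6 — lands on Friday, April 6, 2029.
The date termination becomes effective: April 6, 2029 + 25 days = May 1, 2029.

May 1, 2029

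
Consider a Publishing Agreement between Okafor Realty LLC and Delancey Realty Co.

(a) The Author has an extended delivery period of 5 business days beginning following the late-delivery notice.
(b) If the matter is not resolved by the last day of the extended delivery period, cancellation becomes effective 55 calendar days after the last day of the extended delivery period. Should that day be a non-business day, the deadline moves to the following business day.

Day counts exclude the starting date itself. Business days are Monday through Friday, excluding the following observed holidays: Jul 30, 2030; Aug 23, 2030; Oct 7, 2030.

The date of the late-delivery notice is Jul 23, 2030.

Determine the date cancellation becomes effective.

Sep 24, 2030

From Tuesday, Jul 23, 2030, 5 business days (Jul 24, Jul 25, Jul 26, Jul 29, Jul 31, skipping weekends and the listed holiday on Jul 30) brings us to Wednesday, Jul 31, 2030, which is the last day of the extended delivery period.
Adding 55 calendar days to Jul 31, 2030 gives Sep 24, 2030, which is the date cancellation becomes effective. Sep 24, 2030 is a Tuesday and is not a listed holiday, so no roll-forward applies.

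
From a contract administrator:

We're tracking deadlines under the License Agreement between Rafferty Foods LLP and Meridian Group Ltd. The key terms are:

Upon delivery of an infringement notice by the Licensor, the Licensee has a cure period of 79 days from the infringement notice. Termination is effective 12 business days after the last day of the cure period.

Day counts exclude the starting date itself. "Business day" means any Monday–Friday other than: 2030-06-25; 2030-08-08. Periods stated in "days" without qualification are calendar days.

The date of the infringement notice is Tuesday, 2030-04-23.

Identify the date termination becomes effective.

2030-07-29

The last day of the cure period: 2030-04-23 + 79 days = 2030-07-11.
The date termination becomes effective: 12 business days after Thursday, 2030-07-11, skipping weekends — Jul 12, Jul 15, Jul 16, Jul 17, …, Jul 25, Jul 26, Jul 29 — lands on Monday, 2030-07-29.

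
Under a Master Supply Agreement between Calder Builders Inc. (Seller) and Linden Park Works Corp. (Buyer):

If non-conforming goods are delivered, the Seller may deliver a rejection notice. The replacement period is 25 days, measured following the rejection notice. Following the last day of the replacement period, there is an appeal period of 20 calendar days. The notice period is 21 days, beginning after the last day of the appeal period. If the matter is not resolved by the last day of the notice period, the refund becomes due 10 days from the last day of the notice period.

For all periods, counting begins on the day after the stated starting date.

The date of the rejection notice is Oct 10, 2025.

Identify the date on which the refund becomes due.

Dec 25, 2025

The last day of the replacement period: Oct 10, 2025 + 25 days = Nov 4, 2025.
The last day of the appeal period: 20 calendar days after Nov 4, 2025 is Nov 24, 2025.
Adding 21 calendar days to Nov 24, 2025 gives Dec 15, 2025, which is the last day of the notice period.
The date on which the refund becomes due: Dec 15, 2025 + 10 days = Dec 25, 2025.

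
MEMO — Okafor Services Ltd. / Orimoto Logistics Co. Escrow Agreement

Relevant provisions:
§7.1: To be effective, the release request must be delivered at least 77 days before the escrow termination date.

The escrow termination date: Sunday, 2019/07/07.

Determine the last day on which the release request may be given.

2019/04/21

2019/07/07 minus 77 days is 2019/04/21.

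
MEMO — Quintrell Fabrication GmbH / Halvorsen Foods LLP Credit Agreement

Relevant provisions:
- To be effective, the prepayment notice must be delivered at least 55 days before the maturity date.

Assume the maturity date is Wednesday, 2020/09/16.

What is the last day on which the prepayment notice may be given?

2020/09/16 minus 55 days is 2020/07/23.

2020/07/23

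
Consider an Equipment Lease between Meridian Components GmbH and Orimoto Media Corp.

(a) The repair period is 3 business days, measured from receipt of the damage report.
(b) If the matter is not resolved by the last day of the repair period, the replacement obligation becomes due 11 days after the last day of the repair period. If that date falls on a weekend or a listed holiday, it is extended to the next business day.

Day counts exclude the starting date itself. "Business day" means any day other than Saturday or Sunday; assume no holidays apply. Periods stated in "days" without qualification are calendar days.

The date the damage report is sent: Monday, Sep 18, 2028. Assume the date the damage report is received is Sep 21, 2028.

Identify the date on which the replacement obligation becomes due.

The last day of the repair period: counting 3 business days from Thursday, Sep 21, 2028 (Sep 22, Sep 25, Sep 26, skipping weekends) reaches Tuesday, Sep 26, 2028.
Adding 11 calendar days to Sep 26, 2028 gives Oct 7, 2028, which is the date on which the replacement obligation becomes due. That falls on a Saturday, so it rolls to the next business day, Monday, Oct 9, 2028.

Oct 9, 2028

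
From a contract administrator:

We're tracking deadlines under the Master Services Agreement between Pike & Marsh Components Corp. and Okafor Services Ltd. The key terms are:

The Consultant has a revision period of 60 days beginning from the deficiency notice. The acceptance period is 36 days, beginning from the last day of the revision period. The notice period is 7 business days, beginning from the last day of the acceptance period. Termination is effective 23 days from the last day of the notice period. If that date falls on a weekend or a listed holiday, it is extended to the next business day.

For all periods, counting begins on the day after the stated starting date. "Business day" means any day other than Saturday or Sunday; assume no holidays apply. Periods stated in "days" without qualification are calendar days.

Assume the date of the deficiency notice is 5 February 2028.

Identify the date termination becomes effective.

14 June 2028

The last day of the revision period: 5 February 2028 + 60 days = 5 April 2028.
The last day of the acceptance period: 36 calendar days after 5 April 2028 is 11 May 2028.
The last day of the notice period: counting 7 business days from Thursday, 11 May 2028 (May 12, May 15, May 16, May 17, May 18, May 19, May 22, skipping weekends) reaches Monday, 22 May 2028.
The date termination becomes effective: 22 May 2028 + 23 days = 14 June 2028. 14 June 2028 is a Wednesday, so no roll-forward applies.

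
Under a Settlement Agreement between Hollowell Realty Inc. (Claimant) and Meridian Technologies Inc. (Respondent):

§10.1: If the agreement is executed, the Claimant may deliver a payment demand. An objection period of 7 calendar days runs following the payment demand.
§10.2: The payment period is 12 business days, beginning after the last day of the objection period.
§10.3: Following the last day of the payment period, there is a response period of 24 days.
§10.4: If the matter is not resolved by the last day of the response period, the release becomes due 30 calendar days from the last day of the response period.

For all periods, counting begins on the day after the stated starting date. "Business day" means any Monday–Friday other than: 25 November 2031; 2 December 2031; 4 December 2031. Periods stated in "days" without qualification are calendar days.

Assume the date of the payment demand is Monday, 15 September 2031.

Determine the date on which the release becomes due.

Adding 7 calendar days to 15 September 2031 gives 22 September 2031, which is the last day of the objection period.
The last day of the payment period: counting 12 business days from Monday, 22 September 2031 (Sep 23, Sep 24, Sep 25, Sep 26, …, Oct 6, Oct 7, Oct 8, skipping weekends) reaches Wednesday, 8 October 2031.
The last day of the response period: 24 calendar days after 8 October 2031 is 1 November 2031.
Adding 30 calendar days to 1 November 2031 gives 1 December 2031, which is the date on which the release becomes due.

1 December 2031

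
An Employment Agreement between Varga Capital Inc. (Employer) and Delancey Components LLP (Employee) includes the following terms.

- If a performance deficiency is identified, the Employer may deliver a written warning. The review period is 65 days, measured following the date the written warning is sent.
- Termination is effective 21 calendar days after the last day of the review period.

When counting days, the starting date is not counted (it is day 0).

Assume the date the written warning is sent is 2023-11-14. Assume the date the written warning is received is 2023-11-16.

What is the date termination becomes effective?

Adding 65 calendar days to 2023-11-14 gives 2024-01-18, which is the last day of the review period.
Adding 21 calendar days to 2024-01-18 gives 2024-02-08, which is the date termination becomes effective.

2024-02-08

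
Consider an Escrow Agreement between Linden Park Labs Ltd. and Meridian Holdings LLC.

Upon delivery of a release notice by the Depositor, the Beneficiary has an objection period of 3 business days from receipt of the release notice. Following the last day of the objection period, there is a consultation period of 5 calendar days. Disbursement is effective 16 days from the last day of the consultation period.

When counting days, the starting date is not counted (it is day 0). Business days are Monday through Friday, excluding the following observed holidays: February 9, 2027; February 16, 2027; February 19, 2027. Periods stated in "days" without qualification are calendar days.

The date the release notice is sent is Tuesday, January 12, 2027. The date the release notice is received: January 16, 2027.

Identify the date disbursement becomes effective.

February 10, 2027

The last day of the objection period: 3 business days after Saturday, January 16, 2027, skipping weekends — Jan 18, Jan 19, Jan 20 — lands on Wednesday, January 20, 2027.
The last day of the consultation period: 5 calendar days after January 20, 2027 is January 25, 2027.
The date disbursement becomes effective: 16 calendar days after January 25, 2027 is February 10, 2027.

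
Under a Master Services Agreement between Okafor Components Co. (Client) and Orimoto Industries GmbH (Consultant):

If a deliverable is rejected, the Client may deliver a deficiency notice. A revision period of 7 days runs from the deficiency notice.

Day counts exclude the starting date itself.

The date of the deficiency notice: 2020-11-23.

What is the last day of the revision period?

2020-11-30

Adding 7 calendar days to 2020-11-23 gives 2020-11-30, which is the last day of the revision period.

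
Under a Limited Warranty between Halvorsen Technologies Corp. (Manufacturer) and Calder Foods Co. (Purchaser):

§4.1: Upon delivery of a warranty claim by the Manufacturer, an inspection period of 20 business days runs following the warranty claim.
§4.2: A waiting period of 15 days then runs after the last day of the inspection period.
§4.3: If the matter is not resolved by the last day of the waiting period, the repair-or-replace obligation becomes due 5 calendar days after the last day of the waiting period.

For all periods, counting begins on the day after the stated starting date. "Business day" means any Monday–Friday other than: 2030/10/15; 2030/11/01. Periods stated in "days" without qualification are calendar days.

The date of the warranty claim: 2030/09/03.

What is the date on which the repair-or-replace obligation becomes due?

2030/10/21

From Tuesday, 2030/09/03, 20 business days (Sep 4, Sep 5, Sep 6, Sep 9, …, Sep 27, Sep 30, Oct 1, skipping weekends) brings us to Tuesday, 2030/10/01, which is the last day of the inspection period.
Adding 15 calendar days to 2030/10/01 gives 2030/10/16, which is the last day of the waiting period.
The date on which the repair-or-replace obligation becomes due: 2030/10/16 + 5 days = 2030/10/21.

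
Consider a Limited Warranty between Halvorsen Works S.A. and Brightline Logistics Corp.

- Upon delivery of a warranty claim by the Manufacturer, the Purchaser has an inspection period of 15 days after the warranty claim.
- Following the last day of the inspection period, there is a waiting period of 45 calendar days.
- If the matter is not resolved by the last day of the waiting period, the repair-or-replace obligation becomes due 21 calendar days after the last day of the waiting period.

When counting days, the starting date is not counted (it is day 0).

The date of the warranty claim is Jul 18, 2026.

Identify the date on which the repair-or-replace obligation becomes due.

Oct 7, 2026

The last day of the inspection period: 15 calendar days after Jul 18, 2026 is Aug 2, 2026.
Adding 45 calendar days to Aug 2, 2026 gives Sep 16, 2026, which is the last day of the waiting period.
The date on which the repair-or-replace obligation becomes due: Sep 16, 2026 + 21 days = Oct 7, 2026.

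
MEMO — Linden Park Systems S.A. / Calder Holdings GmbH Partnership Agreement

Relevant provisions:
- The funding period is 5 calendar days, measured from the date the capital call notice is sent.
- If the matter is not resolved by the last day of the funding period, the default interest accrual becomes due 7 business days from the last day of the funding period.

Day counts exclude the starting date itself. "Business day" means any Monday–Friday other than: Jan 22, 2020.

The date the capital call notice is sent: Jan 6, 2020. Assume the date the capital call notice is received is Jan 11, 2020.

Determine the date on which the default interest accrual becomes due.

The last day of the funding period: Jan 6, 2020 + 5 days = Jan 11, 2020.
From Saturday, Jan 11, 2020, 7 business days (Jan 13, Jan 14, Jan 15, Jan 16, Jan 17, Jan 20, Jan 21, skipping weekends) brings us to Tuesday, Jan 21, 2020, which is the date on which the default interest accrual becomes due.

Jan 21, 2020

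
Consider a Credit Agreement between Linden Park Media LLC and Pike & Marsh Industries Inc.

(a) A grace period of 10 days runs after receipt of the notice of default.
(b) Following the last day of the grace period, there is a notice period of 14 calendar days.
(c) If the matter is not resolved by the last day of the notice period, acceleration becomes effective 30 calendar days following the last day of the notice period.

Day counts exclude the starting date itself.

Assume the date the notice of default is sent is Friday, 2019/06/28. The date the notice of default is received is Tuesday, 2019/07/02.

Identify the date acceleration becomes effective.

The last day of the grace period: 2019/07/02 + 10 days = 2019/07/12.
Adding 14 calendar days to 2019/07/12 gives 2019/07/26, which is the last day of the notice period.
The date acceleration becomes effective: 30 calendar days after 2019/07/26 is 2019/08/25.

2019/08/25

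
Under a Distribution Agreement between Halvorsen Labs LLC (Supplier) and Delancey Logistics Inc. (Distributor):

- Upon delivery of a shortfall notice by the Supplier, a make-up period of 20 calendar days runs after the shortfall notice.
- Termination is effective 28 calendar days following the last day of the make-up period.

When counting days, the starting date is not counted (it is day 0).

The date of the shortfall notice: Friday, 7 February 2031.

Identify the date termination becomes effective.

27 March 2031

The last day of the make-up period: 20 calendar days after 7 February 2031 is 27 February 2031.
The date termination becomes effective: 27 February 2031 + 28 days = 27 March 2031.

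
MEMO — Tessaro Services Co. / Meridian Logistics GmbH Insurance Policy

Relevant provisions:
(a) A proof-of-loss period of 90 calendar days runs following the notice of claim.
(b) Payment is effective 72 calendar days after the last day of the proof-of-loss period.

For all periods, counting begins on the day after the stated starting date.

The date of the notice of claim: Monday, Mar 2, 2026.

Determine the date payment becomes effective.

The last day of the proof-of-loss period: Mar 2, 2026 + 90 days = May 31, 2026.
Adding 72 calendar days to May 31, 2026 gives Aug 11, 2026, which is the date payment becomes effective.

Aug 11, 2026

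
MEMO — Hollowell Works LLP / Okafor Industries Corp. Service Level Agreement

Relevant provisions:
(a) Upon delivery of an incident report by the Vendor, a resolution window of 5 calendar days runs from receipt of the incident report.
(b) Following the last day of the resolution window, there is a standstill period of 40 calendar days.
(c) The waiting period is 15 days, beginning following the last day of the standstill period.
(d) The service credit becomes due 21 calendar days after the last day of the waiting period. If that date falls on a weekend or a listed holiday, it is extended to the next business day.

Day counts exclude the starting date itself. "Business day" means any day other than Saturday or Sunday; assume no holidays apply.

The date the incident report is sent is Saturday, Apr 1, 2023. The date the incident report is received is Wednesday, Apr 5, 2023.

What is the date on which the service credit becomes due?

Jun 26, 2023

Adding 5 calendar days to Apr 5, 2023 gives Apr 10, 2023, which is the last day of the resolution window.
Adding 40 calendar days to Apr 10, 2023 gives May 20, 2023, which is the last day of the standstill period.
Adding 15 calendar days to May 20, 2023 gives Jun 4, 2023, which is the last day of the waiting period.
The date on which the service credit becomes due: Jun 4, 2023 + 21 days = Jun 25, 2023. That falls on a Sunday, so it rolls to the next business day, Monday, Jun 26, 2023.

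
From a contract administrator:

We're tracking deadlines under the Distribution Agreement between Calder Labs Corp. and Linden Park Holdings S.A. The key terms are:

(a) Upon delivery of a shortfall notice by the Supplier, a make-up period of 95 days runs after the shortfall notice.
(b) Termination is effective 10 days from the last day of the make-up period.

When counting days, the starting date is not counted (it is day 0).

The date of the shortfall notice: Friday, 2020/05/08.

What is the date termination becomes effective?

2020/08/21

The last day of the make-up period: 95 calendar days after 2020/05/08 is 2020/08/11.
The date termination becomes effective: 10 calendar days after 2020/08/11 is 2020/08/21.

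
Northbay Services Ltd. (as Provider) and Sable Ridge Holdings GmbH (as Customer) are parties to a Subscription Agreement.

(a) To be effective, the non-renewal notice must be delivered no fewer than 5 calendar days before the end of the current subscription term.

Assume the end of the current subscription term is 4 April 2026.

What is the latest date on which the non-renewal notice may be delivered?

30 March 2026

Counting back 5 calendar days from 4 April 2026 gives 30 March 2026.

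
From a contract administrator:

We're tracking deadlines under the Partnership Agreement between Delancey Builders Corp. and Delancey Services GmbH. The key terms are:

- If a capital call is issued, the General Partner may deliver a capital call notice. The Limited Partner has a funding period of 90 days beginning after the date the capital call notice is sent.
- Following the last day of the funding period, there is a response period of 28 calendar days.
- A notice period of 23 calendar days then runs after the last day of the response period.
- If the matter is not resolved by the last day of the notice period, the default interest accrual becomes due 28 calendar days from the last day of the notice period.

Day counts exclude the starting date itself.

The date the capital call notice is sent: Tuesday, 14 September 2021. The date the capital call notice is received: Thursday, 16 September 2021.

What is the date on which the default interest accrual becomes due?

2 March 2022

Adding 90 calendar days to 14 September 2021 gives 13 December 2021, which is the last day of the funding period.
The last day of the response period: 13 December 2021 + 28 days = 10 January 2022.
Adding 23 calendar days to 10 January 2022 gives 2 February 2022, which is the last day of the notice period.
The date on which the default interest accrual becomes due: 28 calendar days after 2 February 2022 is 2 March 2022.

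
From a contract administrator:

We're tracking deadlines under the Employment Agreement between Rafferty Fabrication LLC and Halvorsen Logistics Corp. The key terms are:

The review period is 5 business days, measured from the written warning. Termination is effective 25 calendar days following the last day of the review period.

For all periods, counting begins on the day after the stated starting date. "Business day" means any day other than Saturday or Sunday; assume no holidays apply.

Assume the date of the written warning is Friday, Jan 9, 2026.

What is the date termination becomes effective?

The last day of the review period: counting 5 business days from Friday, Jan 9, 2026 (Jan 12, Jan 13, Jan 14, Jan 15, Jan 16, skipping weekends) reaches Friday, Jan 16, 2026.
The date termination becomes effective: 25 calendar days after Jan 16, 2026 is Feb 10, 2026.

Feb 10, 2026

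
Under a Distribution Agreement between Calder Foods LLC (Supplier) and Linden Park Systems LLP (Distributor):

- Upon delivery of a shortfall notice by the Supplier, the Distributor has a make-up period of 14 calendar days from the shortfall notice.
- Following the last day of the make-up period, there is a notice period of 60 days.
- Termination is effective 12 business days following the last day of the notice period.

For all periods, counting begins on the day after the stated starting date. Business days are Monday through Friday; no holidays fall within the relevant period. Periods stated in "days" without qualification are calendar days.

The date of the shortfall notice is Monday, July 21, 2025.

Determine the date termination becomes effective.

Adding 14 calendar days to July 21, 2025 gives August 4, 2025, which is the last day of the make-up period.
The last day of the notice period: 60 calendar days after August 4, 2025 is October 3, 2025.
The date termination becomes effective: 12 business days after Friday, October 3, 2025, skipping weekends — Oct 6, Oct 7, Oct 8, Oct 9, …, Oct 17, Oct 20, Oct 21 — lands on Tuesday, October 21, 2025.

October 21, 2025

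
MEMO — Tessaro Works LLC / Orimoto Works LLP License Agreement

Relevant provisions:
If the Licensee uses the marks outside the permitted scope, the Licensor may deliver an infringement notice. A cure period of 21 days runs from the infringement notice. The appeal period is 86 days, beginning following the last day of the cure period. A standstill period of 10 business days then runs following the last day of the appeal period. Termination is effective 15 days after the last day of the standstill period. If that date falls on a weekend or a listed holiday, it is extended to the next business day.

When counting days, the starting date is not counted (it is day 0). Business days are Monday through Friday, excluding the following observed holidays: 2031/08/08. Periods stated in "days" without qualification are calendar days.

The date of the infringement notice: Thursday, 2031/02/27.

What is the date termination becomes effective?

2031/07/14

Adding 21 calendar days to 2031/02/27 gives 2031/03/20, which is the last day of the cure period.
The last day of the appeal period: 86 calendar days after 2031/03/20 is 2031/06/14.
From Saturday, 2031/06/14, 10 business days (Jun 16, Jun 17, Jun 18, Jun 19, Jun 20, Jun 23, Jun 24, Jun 25, Jun 26, Jun 27, skipping weekends) brings us to Friday, 2031/06/27, which is the last day of the standstill period.
The date termination becomes effective: 15 calendar days after 2031/06/27 is 2031/07/12. That falls on a Saturday, so it rolls to the next business day, Monday, 2031/07/14.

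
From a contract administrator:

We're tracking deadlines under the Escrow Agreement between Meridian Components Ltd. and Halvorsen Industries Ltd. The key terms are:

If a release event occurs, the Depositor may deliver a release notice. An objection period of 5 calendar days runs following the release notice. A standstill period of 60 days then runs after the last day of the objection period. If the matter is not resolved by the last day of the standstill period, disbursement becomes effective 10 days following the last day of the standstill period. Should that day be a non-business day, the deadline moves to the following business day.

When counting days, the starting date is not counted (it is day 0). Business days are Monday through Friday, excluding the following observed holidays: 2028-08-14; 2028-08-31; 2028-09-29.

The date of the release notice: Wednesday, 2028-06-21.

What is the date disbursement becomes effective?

2028-09-04

Adding 5 calendar days to 2028-06-21 gives 2028-06-26, which is the last day of the objection period.
The last day of the standstill period: 2028-06-26 + 60 days = 2028-08-25.
The date disbursement becomes effective: 10 calendar days after 2028-08-25 is 2028-09-04. 2028-09-04 is a Monday and is not a listed holiday, so no roll-forward applies.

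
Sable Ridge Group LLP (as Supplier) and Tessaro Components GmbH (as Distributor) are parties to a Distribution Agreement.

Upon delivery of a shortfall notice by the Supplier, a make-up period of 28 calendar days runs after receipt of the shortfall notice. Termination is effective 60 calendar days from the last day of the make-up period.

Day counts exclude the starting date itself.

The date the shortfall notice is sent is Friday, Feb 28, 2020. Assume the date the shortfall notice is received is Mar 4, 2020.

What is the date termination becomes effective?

May 31, 2020

Adding 28 calendar days to Mar 4, 2020 gives Apr 1, 2020, which is the last day of the make-up period.
The date termination becomes effective: Apr 1, 2020 + 60 days = May 31, 2020.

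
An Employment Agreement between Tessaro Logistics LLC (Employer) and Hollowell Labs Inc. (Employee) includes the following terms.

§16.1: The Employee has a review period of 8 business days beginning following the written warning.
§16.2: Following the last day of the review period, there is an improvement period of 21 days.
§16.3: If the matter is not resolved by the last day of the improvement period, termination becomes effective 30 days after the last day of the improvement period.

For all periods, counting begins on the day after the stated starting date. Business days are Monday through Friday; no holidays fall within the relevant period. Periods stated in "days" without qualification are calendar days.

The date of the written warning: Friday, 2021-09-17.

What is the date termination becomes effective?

2021-11-19

From Friday, 2021-09-17, 8 business days (Sep 20, Sep 21, Sep 22, Sep 23, Sep 24, Sep 27, Sep 28, Sep 29, skipping weekends) brings us to Wednesday, 2021-09-29, which is the last day of the review period.
The last day of the improvement period: 21 calendar days after 2021-09-29 is 2021-10-20.
Adding 30 calendar days to 2021-10-20 gives 2021-11-19, which is the date termination becomes effective.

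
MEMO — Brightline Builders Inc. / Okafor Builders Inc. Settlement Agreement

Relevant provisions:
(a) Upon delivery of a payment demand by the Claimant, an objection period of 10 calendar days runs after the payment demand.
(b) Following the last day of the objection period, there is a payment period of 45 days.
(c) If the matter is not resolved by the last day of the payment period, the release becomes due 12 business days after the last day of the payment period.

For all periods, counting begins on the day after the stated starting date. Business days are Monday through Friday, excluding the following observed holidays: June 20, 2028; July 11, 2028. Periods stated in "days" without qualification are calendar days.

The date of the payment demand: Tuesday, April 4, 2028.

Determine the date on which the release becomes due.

Adding 10 calendar days to April 4, 2028 gives April 14, 2028, which is the last day of the objection period.
The last day of the payment period: April 14, 2028 + 45 days = May 29, 2028.
From Monday, May 29, 2028, 12 business days (May 30, May 31, Jun 1, Jun 2, …, Jun 12, Jun 13, Jun 14, skipping weekends) brings us to Wednesday, June 14, 2028, which is the date on which the release becomes due.

June 14, 2028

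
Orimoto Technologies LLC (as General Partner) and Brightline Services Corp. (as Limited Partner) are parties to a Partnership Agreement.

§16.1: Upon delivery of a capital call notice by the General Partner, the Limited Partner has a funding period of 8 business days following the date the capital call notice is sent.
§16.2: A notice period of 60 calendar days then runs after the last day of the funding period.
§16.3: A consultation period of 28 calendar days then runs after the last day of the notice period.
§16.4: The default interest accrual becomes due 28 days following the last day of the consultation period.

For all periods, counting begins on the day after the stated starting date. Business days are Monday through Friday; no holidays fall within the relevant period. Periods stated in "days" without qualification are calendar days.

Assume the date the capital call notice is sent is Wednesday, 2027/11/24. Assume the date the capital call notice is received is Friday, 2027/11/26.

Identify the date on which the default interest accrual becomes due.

2028/03/31

From Wednesday, 2027/11/24, 8 business days (Nov 25, Nov 26, Nov 29, Nov 30, Dec 1, Dec 2, Dec 3, Dec 6, skipping weekends) brings us to Monday, 2027/12/06, which is the last day of the funding period.
The last day of the notice period: 60 calendar days after 2027/12/06 is 2028/02/04.
The last day of the consultation period: 2028/02/04 + 28 days = 2028/03/03.
The date on which the default interest accrual becomes due: 2028/03/03 + 28 days = 2028/03/31.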